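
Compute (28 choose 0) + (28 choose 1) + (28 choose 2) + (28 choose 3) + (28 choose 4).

1 + 28 + 378 + 3276 + 20475 = 24158.

24158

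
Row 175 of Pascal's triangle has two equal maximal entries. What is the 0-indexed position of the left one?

For odd n = 175, C(175,r) peaks at r = (n−1)/2 and (n+1)/2; the lower is 87.

87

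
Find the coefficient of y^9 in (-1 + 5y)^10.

-19531250

The general term is C(10,j)·(-1)^j·(5y)^(10-j); the y^9 term has j = 1.
C(10,1) = 10.
Coefficient = C(10,1) · (-1)^1 · 5^9 = 10 · (-1) · 1953125 = -19531250.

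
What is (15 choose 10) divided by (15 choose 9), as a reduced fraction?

3/5

C(n,k+1)/C(n,k) = (n−k)/(k+1) = (15−9)/(9+1) = 6/10 = 3/5.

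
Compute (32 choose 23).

C(32,23) = C(32,9) by symmetry.
C(32,9) = (32·31·30·29·28·27·26·25·24) / 9! = 10178348544000 / 362880 = 28048800.

28048800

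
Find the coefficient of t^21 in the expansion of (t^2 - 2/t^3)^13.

General term: C(13,j)·(t^2)^j·(-2/t^3)^(13-j), with t-exponent 2j − 3(13−j) = 5j − 39.
Set 5j − 39 = 21: j = 12.
C(13,12) = 13; 1^12 = 1; (-2)^1 = -2.
Coefficient = 13 · 1 · (-2) = -26.

-26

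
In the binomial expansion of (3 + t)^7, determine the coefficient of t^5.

189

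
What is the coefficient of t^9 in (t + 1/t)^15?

General term: C(15,j)·(t)^j·(1/t)^(15-j), with t-exponent 1j − 1(15−j) = 2j − 15.
Set 2j − 15 = 9: j = 12.
C(15,12) = 455; 1^12 = 1; 1^3 = 1.
Coefficient = 455 · 1 · 1 = 455.

455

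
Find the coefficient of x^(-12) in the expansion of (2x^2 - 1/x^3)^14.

General term: C(14,j)·(2x^2)^j·(-1/x^3)^(14-j), with x-exponent 2j − 3(14−j) = 5j − 42.
Set 5j − 42 = -12: j = 6.
C(14,6) = 3003; 2^6 = 64; (-1)^8 = 1.
Coefficient = 3003 · 64 · 1 = 192192.

192192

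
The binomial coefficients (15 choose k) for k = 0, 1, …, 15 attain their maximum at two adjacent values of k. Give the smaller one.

7

For odd n = 15, C(15,k) peaks at k = (n−1)/2 and (n+1)/2; the smaller is 7.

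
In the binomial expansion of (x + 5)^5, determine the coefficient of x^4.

25

The general term is C(5,j)·(x)^j·(5)^(5-j); the x^4 term has j = 4.
C(5,4) = 5.
Coefficient = C(5,4) · 5^1 = 5 · 5 = 25.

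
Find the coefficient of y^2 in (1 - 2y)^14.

The general term is C(14,j)·(1)^j·(-2y)^(14-j); the y^2 term has j = 12.
C(14,12) = 91.
Coefficient = C(14,12) · (-2)^2 = 91 · 4 = 364.

364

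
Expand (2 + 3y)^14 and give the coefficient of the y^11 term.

515852064

The general term is C(14,j)·(2)^j·(3y)^(14-j); the y^11 term has j = 3.
C(14,3) = 364.
Coefficient = C(14,3) · 2^3 · 3^11 = 364 · 8 · 177147 = 515852064.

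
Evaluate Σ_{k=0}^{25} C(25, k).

The entries of row 25 sum to 2^25 = 33554432.

33554432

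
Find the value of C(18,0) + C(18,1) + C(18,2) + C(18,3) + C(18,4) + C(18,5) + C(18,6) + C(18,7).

63004

1 + 18 + 153 + 816 + 3060 + 8568 + 18564 + 31824 = 63004.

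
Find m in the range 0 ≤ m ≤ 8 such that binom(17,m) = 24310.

8

C(17,m) increases on 0 ≤ m ≤ 8. C(17,7) = 19448 and C(17,8) = 24310, so m = 8.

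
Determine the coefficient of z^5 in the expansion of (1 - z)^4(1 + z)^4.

0

Coefficient of z^5 = Σ_{j} C(4,j)·(-1)^j·C(4,5-j)·1^(5-j) for j from 1 to 4.
= (-4) + 24 + (-24) + 4 = 0.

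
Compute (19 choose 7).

50388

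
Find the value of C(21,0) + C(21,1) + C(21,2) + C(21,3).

1562

1 + 21 + 210 + 1330 = 1562.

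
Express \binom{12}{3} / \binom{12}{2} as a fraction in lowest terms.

C(n,k+1)/C(n,k) = (n−k)/(k+1) = (12−2)/(2+1) = 10/3.

10/3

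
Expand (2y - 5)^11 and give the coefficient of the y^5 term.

The general term is C(11,j)·(2y)^j·(-5)^(11-j); the y^5 term has j = 5.
C(11,5) = 462.
Coefficient = C(11,5) · 2^5 · (-5)^6 = 462 · 32 · 15625 = 231000000.

231000000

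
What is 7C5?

C(7,5) = C(7,2) by symmetry.
C(7,2) = (7·6) / 2! = 42 / 2 = 21.

21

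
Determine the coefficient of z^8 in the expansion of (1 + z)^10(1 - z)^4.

27

Coefficient of z^8 = Σ_{j} C(10,j)·1^j·C(4,8-j)·(-1)^(8-j) for j from 4 to 8.
= 210 + (-1008) + 1260 + (-480) + 45 = 27.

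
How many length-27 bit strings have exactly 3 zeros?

2925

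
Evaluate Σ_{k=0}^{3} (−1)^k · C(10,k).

The partial alternating sum Σ_{k=0}^{3} (−1)^k C(10,k) = (−1)^3 C(9,3) = -84.

-84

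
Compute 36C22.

C(36,22) = C(36,14) by symmetry.
C(36,14) = (36·35·34·33·32·31·30·29·28·27·26·25·24·23) / 14! = 330954702783344640000 / 87178291200 = 3796297200.

3796297200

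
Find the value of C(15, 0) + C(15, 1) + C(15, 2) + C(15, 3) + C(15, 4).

1 + 15 + 105 + 455 + 1365 = 1941.

1941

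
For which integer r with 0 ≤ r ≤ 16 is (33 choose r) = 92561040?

C(33,r) increases on 0 ≤ r ≤ 16. C(33,9) = 38567100 and C(33,10) = 92561040, so r = 10.

10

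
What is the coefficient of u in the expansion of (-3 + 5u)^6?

-7290

The general term is C(6,j)·(-3)^j·(5u)^(6-j); the u^1 term has j = 5.
C(6,5) = 6.
Coefficient = C(6,5) · (-3)^5 · 5^1 = 6 · (-243) · 5 = -7290.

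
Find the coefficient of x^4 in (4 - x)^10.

860160

The general term is C(10,j)·(4)^j·(-x)^(10-j); the x^4 term has j = 6.
C(10,6) = 210.
Coefficient = C(10,6) · 4^6 = 210 · 4096 = 860160.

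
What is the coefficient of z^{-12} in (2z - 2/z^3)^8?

General term: C(8,j)·(2z)^j·(-2/z^3)^(8-j), with z-exponent 1j − 3(8−j) = 4j − 24.
Set 4j − 24 = -12: j = 3.
C(8,3) = 56; 2^3 = 8; (-2)^5 = -32.
Coefficient = 56 · 8 · (-32) = -14336.

-14336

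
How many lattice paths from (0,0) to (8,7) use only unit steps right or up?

6435

Each path is a sequence of 15 steps with 8 rights: C(15,8) = 6435.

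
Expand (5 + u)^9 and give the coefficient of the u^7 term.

900

The general term is C(9,j)·(5)^j·(u)^(9-j); the u^7 term has j = 2.
C(9,2) = 36.
Coefficient = C(9,2) · 5^2 = 36 · 25 = 900.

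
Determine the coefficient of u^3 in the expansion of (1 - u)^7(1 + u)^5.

Coefficient of u^3 = Σ_{j} C(7,j)·(-1)^j·C(5,3-j)·1^(3-j) for j from 0 to 3.
= 10 + (-70) + 105 + (-35) = 10.

10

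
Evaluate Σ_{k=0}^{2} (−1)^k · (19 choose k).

The partial alternating sum Σ_{k=0}^{2} (−1)^k C(19,k) = (−1)^2 C(18,2) = 153.

153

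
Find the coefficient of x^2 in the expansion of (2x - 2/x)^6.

960

General term: C(6,j)·(2x)^j·(-2/x)^(6-j), with x-exponent 1j − 1(6−j) = 2j − 6.
Set 2j − 6 = 2: j = 4.
C(6,4) = 15; 2^4 = 16; (-2)^2 = 4.
Coefficient = 15 · 16 · 4 = 960.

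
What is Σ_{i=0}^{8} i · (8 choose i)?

1024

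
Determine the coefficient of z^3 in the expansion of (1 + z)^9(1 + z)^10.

(1 + z)^9(1 + z)^10 = (1 + z)^19, so the coefficient of z^3 is C(19,3)·1^3 = 969·1 = 969.

969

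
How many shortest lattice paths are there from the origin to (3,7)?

120

Each path is a sequence of 10 steps with 3 rights: C(10,3) = 120.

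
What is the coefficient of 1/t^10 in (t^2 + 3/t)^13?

6908733

General term: C(13,j)·(t^2)^j·(3/t)^(13-j), with t-exponent 2j − 1(13−j) = 3j − 13.
Set 3j − 13 = -10: j = 1.
C(13,1) = 13; 1^1 = 1; 3^12 = 531441.
Coefficient = 13 · 1 · 531441 = 6908733.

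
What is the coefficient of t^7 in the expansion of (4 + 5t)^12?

63360000000

The general term is C(12,j)·(4)^j·(5t)^(12-j); the t^7 term has j = 5.
C(12,5) = 792.
Coefficient = C(12,5) · 4^5 · 5^7 = 792 · 1024 · 78125 = 63360000000.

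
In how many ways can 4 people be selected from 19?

This is C(19,4) = 3876.

3876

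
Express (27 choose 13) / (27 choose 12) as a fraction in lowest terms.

C(n,k+1)/C(n,k) = (n−k)/(k+1) = (27−12)/(12+1) = 15/13.

15/13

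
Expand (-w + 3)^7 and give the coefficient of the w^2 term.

5103

The general term is C(7,j)·(-w)^j·(3)^(7-j); the w^2 term has j = 2.
C(7,2) = 21.
Coefficient = C(7,2) · 3^5 = 21 · 243 = 5103.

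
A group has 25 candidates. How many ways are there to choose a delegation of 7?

480700

This is C(25,7) = 480700.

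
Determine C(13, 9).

C(13,9) = C(13,4) by symmetry.
C(13,4) = (13·12·11·10) / 4! = 17160 / 24 = 715.

715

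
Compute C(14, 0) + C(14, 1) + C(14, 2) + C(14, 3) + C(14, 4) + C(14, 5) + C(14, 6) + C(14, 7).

1 + 14 + 91 + 364 + 1001 + 2002 + 3003 + 3432 = 9908.

9908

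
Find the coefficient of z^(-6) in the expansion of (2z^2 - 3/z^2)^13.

General term: C(13,j)·(2z^2)^j·(-3/z^2)^(13-j), with z-exponent 2j − 2(13−j) = 4j − 26.
Set 4j − 26 = -6: j = 5.
C(13,5) = 1287; 2^5 = 32; (-3)^8 = 6561.
Coefficient = 1287 · 32 · 6561 = 270208224.

270208224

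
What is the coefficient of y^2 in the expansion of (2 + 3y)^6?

2160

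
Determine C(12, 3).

C(12,3) = (12·11·10) / 3! = 1320 / 6 = 220.

220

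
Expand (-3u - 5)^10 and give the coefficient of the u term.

58593750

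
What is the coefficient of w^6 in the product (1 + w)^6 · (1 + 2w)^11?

227305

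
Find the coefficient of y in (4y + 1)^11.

The general term is C(11,j)·(4y)^j·(1)^(11-j); the y^1 term has j = 1.
C(11,1) = 11.
Coefficient = C(11,1) · 4^1 = 11 · 4 = 44.

44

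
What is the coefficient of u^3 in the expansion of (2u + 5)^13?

22343750000

The general term is C(13,j)·(2u)^j·(5)^(13-j); the u^3 term has j = 3.
C(13,3) = 286.
Coefficient = C(13,3) · 2^3 · 5^10 = 286 · 8 · 9765625 = 22343750000.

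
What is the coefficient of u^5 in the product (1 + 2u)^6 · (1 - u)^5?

51

Coefficient of u^5 = Σ_{j} C(6,j)·2^j·C(5,5-j)·(-1)^(5-j) for j from 0 to 5.
= (-1) + 60 + (-600) + 1600 + (-1200) + 192 = 51.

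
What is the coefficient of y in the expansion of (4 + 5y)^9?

The general term is C(9,j)·(4)^j·(5y)^(9-j); the y^1 term has j = 8.
C(9,8) = 9.
Coefficient = C(9,8) · 4^8 · 5^1 = 9 · 65536 · 5 = 2949120.

2949120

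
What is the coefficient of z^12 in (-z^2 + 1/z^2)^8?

General term: C(8,j)·(-z^2)^j·(1/z^2)^(8-j), with z-exponent 2j − 2(8−j) = 4j − 16.
Set 4j − 16 = 12: j = 7.
C(8,7) = 8; (-1)^7 = -1; 1^1 = 1.
Coefficient = 8 · (-1) · 1 = -8.

-8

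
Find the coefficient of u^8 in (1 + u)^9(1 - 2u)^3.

Coefficient of u^8 = Σ_{j} C(9,j)·1^j·C(3,8-j)·(-2)^(8-j) for j from 5 to 8.
= (-1008) + 1008 + (-216) + 9 = -207.

-207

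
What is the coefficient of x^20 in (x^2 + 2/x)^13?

General term: C(13,j)·(x^2)^j·(2/x)^(13-j), with x-exponent 2j − 1(13−j) = 3j − 13.
Set 3j − 13 = 20: j = 11.
C(13,11) = 78; 1^11 = 1; 2^2 = 4.
Coefficient = 78 · 1 · 4 = 312.

312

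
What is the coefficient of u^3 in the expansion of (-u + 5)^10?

-9375000

The general term is C(10,j)·(-u)^j·(5)^(10-j); the u^3 term has j = 3.
C(10,3) = 120.
Coefficient = C(10,3) · (-1)^3 · 5^7 = 120 · (-1) · 78125 = -9375000.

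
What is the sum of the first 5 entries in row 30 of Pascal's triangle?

31931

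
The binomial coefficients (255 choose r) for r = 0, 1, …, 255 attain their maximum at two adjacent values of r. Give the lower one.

For odd n = 255, C(255,r) peaks at r = (n−1)/2 and (n+1)/2; the lower is 127.

127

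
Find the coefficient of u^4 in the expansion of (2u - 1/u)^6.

-192

General term: C(6,j)·(2u)^j·(-1/u)^(6-j), with u-exponent 1j − 1(6−j) = 2j − 6.
Set 2j − 6 = 4: j = 5.
C(6,5) = 6; 2^5 = 32; (-1)^1 = -1.
Coefficient = 6 · 32 · (-1) = -192.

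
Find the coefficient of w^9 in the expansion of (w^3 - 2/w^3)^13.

-41184

General term: C(13,j)·(w^3)^j·(-2/w^3)^(13-j), with w-exponent 3j − 3(13−j) = 6j − 39.
Set 6j − 39 = 9: j = 8.
C(13,8) = 1287; 1^8 = 1; (-2)^5 = -32.
Coefficient = 1287 · 1 · (-32) = -41184.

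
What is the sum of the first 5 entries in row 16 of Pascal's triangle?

1 + 16 + 120 + 560 + 1820 = 2517.

2517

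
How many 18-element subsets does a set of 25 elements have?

480700

C(25,18) = C(25,7) by symmetry.
C(25,7) = (25·24·23·22·21·20·19) / 7! = 2422728000 / 5040 = 480700.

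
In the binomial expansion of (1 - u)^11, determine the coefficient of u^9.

-55

The general term is C(11,j)·(1)^j·(-u)^(11-j); the u^9 term has j = 2.
C(11,2) = 55.
Coefficient = C(11,2) · (-1)^9 = 55 · (-1) = -55.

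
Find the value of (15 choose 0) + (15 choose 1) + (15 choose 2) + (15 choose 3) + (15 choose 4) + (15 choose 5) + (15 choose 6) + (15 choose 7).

16384

1 + 15 + 105 + 455 + 1365 + 3003 + 5005 + 6435 = 16384.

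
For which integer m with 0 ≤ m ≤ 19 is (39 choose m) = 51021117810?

17

C(39,m) increases on 0 ≤ m ≤ 19. C(39,16) = 37711260990 and C(39,17) = 51021117810, so m = 17.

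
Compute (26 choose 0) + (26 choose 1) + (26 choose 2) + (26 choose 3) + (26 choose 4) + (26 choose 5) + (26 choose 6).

1 + 26 + 325 + 2600 + 14950 + 65780 + 230230 = 313912.

313912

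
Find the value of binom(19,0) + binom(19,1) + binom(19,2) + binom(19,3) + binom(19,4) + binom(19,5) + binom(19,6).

1 + 19 + 171 + 969 + 3876 + 11628 + 27132 = 43796.

43796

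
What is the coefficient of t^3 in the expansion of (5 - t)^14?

The general term is C(14,j)·(5)^j·(-t)^(14-j); the t^3 term has j = 11.
C(14,11) = 364.
Coefficient = C(14,11) · 5^11 · (-1)^3 = 364 · 48828125 · (-1) = -17773437500.

-17773437500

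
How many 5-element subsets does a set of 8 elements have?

56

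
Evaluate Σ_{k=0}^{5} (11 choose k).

1 + 11 + 55 + 165 + 330 + 462 = 1024.

1024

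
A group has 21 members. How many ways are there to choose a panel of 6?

This is C(21,6) = 54264.

54264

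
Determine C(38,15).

C(38,15) = (38·37·36·35·34·33·32·31·30·29·28·27·26·25·24) / 15! = 20231404874494894080000 / 1307674368000 = 15471286560.

15471286560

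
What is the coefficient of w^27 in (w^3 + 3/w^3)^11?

General term: C(11,j)·(w^3)^j·(3/w^3)^(11-j), with w-exponent 3j − 3(11−j) = 6j − 33.
Set 6j − 33 = 27: j = 10.
C(11,10) = 11; 1^10 = 1; 3^1 = 3.
Coefficient = 11 · 1 · 3 = 33.

33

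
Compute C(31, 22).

20160075

C(31,22) = C(31,9) by symmetry.
C(31,9) = (31·30·29·28·27·26·25·24·23) / 9! = 7315688016000 / 362880 = 20160075.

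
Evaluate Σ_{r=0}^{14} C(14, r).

16384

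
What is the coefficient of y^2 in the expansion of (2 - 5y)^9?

115200

The general term is C(9,j)·(2)^j·(-5y)^(9-j); the y^2 term has j = 7.
C(9,7) = 36.
Coefficient = C(9,7) · 2^7 · (-5)^2 = 36 · 128 · 25 = 115200.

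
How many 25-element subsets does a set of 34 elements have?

C(34,25) = C(34,9) by symmetry.
C(34,9) = (34·33·32·31·30·29·28·27·26) / 9! = 19033511777280 / 362880 = 52451256.

52451256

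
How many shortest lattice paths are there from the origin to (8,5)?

Each path is a sequence of 13 steps with 8 rights: C(13,8) = 1287.

1287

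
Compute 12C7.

C(12,7) = C(12,5) by symmetry.
C(12,5) = (12·11·10·9·8) / 5! = 95040 / 120 = 792.

792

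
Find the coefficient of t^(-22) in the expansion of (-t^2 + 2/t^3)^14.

General term: C(14,j)·(-t^2)^j·(2/t^3)^(14-j), with t-exponent 2j − 3(14−j) = 5j − 42.
Set 5j − 42 = -22: j = 4.
C(14,4) = 1001; (-1)^4 = 1; 2^10 = 1024.
Coefficient = 1001 · 1 · 1024 = 1025024.

1025024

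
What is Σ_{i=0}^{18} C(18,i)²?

Σ C(18,i)² is the coefficient of x^18 in (1+x)^18(1+x)^18 = (1+x)^36, i.e. C(36,18) = 9075135300.

9075135300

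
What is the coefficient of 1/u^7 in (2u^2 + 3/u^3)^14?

General term: C(14,j)·(2u^2)^j·(3/u^3)^(14-j), with u-exponent 2j − 3(14−j) = 5j − 42.
Set 5j − 42 = -7: j = 7.
C(14,7) = 3432; 2^7 = 128; 3^7 = 2187.
Coefficient = 3432 · 128 · 2187 = 960740352.

960740352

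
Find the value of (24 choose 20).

10626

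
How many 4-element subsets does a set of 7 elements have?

35

C(7,4) = C(7,3) by symmetry.
C(7,3) = (7·6·5) / 3! = 210 / 6 = 35.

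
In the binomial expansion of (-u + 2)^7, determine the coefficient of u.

-448

The general term is C(7,j)·(-u)^j·(2)^(7-j); the u^1 term has j = 1.
C(7,1) = 7.
Coefficient = C(7,1) · (-1)^1 · 2^6 = 7 · (-1) · 64 = -448.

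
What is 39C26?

C(39,26) = C(39,13) by symmetry.
C(39,13) = (39·38·37·36·35·34·33·32·31·30·29·28·27) / 13! = 50578512186237235200 / 6227020800 = 8122425444.

8122425444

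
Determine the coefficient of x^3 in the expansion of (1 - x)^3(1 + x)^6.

Coefficient of x^3 = Σ_{j} C(3,j)·(-1)^j·C(6,3-j)·1^(3-j) for j from 0 to 3.
= 20 + (-45) + 18 + (-1) = -8.

-8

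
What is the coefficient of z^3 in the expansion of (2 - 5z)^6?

The general term is C(6,j)·(2)^j·(-5z)^(6-j); the z^3 term has j = 3.
C(6,3) = 20.
Coefficient = C(6,3) · 2^3 · (-5)^3 = 20 · 8 · (-125) = -20000.

-20000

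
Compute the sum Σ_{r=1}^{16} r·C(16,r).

Since r·C(16,r) = 16·C(15,r−1), the sum is 16·2^15 = 16·32768 = 524288.

524288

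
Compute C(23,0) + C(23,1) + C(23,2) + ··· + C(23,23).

The entries of row 23 sum to 2^23 = 8388608.

8388608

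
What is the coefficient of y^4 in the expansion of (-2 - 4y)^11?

-10813440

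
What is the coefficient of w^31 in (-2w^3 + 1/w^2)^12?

-24576

General term: C(12,j)·(-2w^3)^j·(1/w^2)^(12-j), with w-exponent 3j − 2(12−j) = 5j − 24.
Set 5j − 24 = 31: j = 11.
C(12,11) = 12; (-2)^11 = -2048; 1^1 = 1.
Coefficient = 12 · (-2048) · 1 = -24576.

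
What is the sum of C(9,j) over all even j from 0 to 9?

256

Even-j terms of row 9 sum to 2^8 = 256.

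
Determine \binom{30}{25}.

142506

C(30,25) = C(30,5) by symmetry.
C(30,5) = (30·29·28·27·26) / 5! = 17100720 / 120 = 142506.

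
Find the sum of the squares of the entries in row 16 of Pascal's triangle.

Σ C(16,j)² is the coefficient of x^16 in (1+x)^16(1+x)^16 = (1+x)^32, i.e. C(32,16) = 601080390.

601080390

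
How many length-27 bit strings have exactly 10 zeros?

8436285

Choose the 10 positions: C(27,10) = 8436285.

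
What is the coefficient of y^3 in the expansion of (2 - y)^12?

-112640

The general term is C(12,j)·(2)^j·(-y)^(12-j); the y^3 term has j = 9.
C(12,9) = 220.
Coefficient = C(12,9) · 2^9 · (-1)^3 = 220 · 512 · (-1) = -112640.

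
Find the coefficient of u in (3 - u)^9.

The general term is C(9,j)·(3)^j·(-u)^(9-j); the u^1 term has j = 8.
C(9,8) = 9.
Coefficient = C(9,8) · 3^8 · (-1)^1 = 9 · 6561 · (-1) = -59049.

-59049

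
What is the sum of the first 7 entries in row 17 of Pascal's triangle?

21778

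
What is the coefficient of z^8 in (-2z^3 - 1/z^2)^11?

General term: C(11,j)·(-2z^3)^j·(-1/z^2)^(11-j), with z-exponent 3j − 2(11−j) = 5j − 22.
Set 5j − 22 = 8: j = 6.
C(11,6) = 462; (-2)^6 = 64; (-1)^5 = -1.
Coefficient = 462 · 64 · (-1) = -29568.

-29568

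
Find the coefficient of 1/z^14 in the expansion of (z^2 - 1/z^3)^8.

General term: C(8,j)·(z^2)^j·(-1/z^3)^(8-j), with z-exponent 2j − 3(8−j) = 5j − 24.
Set 5j − 24 = -14: j = 2.
C(8,2) = 28; 1^2 = 1; (-1)^6 = 1.
Coefficient = 28 · 1 · 1 = 28.

28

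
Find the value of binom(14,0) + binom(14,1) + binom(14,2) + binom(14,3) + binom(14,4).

1 + 14 + 91 + 364 + 1001 = 1471.

1471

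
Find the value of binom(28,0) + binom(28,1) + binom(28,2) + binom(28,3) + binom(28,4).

24158

1 + 28 + 378 + 3276 + 20475 = 24158.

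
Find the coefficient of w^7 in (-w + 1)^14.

-3432

The general term is C(14,j)·(-w)^j·(1)^(14-j); the w^7 term has j = 7.
C(14,7) = 3432.
Coefficient = C(14,7) · (-1)^7 = 3432 · (-1) = -3432.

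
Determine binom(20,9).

C(20,9) = (20·19·18·17·16·15·14·13·12) / 9! = 60949324800 / 362880 = 167960.

167960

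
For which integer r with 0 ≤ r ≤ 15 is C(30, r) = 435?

2

C(30,r) increases on 0 ≤ r ≤ 15. C(30,1) = 30 and C(30,2) = 435, so r = 2.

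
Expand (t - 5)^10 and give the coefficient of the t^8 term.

The general term is C(10,j)·(t)^j·(-5)^(10-j); the t^8 term has j = 8.
C(10,8) = 45.
Coefficient = C(10,8) · (-5)^2 = 45 · 25 = 1125.

1125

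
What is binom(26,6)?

C(26,6) = (26·25·24·23·22·21) / 6! = 165765600 / 720 = 230230.

230230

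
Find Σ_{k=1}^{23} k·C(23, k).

Differentiating (1+x)^23 and setting x=1: Σ k·C(23,k) = 23·2^22 = 96468992.

96468992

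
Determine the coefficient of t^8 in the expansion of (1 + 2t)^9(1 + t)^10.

1399293

Coefficient of t^8 = Σ_{j} C(9,j)·2^j·C(10,8-j)·1^(8-j) for j from 0 to 8.
= 45 + 2160 + 30240 + 169344 + 423360 + 483840 + 241920 + 46080 + 2304 = 1399293.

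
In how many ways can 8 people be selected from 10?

45

This is C(10,8) = 45.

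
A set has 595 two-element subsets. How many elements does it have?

n(n−1)/2 = 595 ⇒ n(n−1) = 1190. Since 35·34 = 1190, n = 35.

35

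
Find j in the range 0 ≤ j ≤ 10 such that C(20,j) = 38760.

6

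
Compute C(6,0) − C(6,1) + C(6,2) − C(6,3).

-10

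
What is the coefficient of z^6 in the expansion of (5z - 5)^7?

The general term is C(7,j)·(5z)^j·(-5)^(7-j); the z^6 term has j = 6.
C(7,6) = 7.
Coefficient = C(7,6) · 5^6 · (-5)^1 = 7 · 15625 · (-5) = -546875.

-546875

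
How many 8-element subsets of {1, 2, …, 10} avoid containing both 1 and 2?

17

All 8-subsets: C(10,8) = 45. Those containing both fixed elements: C(8,6) = 28.
45 − 28 = 17.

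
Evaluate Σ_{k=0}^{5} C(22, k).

1 + 22 + 231 + 1540 + 7315 + 26334 = 35443.

35443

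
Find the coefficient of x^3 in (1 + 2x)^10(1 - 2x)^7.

Coefficient of x^3 = Σ_{j} C(10,j)·2^j·C(7,3-j)·(-2)^(3-j) for j from 0 to 3.
= (-280) + 1680 + (-2520) + 960 = -160.

-160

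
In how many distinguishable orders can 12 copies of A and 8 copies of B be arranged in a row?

125970

Choose positions for the A's: C(20,12) = 125970.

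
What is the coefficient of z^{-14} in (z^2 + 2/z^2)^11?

General term: C(11,j)·(z^2)^j·(2/z^2)^(11-j), with z-exponent 2j − 2(11−j) = 4j − 22.
Set 4j − 22 = -14: j = 2.
C(11,2) = 55; 1^2 = 1; 2^9 = 512.
Coefficient = 55 · 1 · 512 = 28160.

28160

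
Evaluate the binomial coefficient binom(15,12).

455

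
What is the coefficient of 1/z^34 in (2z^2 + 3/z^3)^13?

13817466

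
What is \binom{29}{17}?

C(29,17) = C(29,12) by symmetry.
C(29,12) = (29·28·27·26·25·24·23·22·21·20·19·18) / 12! = 24858235898496000 / 479001600 = 51895935.

51895935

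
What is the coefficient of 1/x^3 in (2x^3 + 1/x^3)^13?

General term: C(13,j)·(2x^3)^j·(1/x^3)^(13-j), with x-exponent 3j − 3(13−j) = 6j − 39.
Set 6j − 39 = -3: j = 6.
C(13,6) = 1716; 2^6 = 64; 1^7 = 1.
Coefficient = 1716 · 64 · 1 = 109824.

109824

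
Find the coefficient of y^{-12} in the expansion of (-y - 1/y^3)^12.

924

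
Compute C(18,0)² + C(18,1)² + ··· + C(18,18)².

9075135300

By Vandermonde's identity, Σ C(18,r)² = C(36,18) = 9075135300.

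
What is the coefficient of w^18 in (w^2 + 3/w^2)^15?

12285

General term: C(15,j)·(w^2)^j·(3/w^2)^(15-j), with w-exponent 2j − 2(15−j) = 4j − 30.
Set 4j − 30 = 18: j = 12.
C(15,12) = 455; 1^12 = 1; 3^3 = 27.
Coefficient = 455 · 1 · 27 = 12285.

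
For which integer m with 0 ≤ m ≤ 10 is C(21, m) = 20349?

C(21,m) increases on 0 ≤ m ≤ 10. C(21,4) = 5985 and C(21,5) = 20349, so m = 5.

5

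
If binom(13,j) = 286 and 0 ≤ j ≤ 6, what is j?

3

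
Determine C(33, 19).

818809200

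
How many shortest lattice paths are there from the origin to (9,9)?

Each path is a sequence of 18 steps with 9 rights: C(18,9) = 48620.

48620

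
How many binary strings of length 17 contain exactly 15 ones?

136

Choose the 15 positions: C(17,15) = 136.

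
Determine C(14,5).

C(14,5) = (14·13·12·11·10) / 5! = 240240 / 120 = 2002.

2002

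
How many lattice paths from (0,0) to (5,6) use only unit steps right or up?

Each path is a sequence of 11 steps with 5 rights: C(11,5) = 462.

462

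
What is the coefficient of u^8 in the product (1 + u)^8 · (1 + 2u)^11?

2485825

Coefficient of u^8 = Σ_{j} C(8,j)·1^j·C(11,8-j)·2^(8-j) for j from 0 to 8.
= 42240 + 337920 + 827904 + 827904 + 369600 + 73920 + 6160 + 176 + 1 = 2485825.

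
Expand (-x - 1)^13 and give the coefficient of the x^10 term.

The general term is C(13,j)·(-x)^j·(-1)^(13-j); the x^10 term has j = 10.
C(13,10) = 286.
Coefficient = C(13,10) · (-1)^3 = 286 · (-1) = -286.

-286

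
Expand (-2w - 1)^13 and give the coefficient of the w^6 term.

The general term is C(13,j)·(-2w)^j·(-1)^(13-j); the w^6 term has j = 6.
C(13,6) = 1716.
Coefficient = C(13,6) · (-2)^6 · (-1)^7 = 1716 · 64 · (-1) = -109824.

-109824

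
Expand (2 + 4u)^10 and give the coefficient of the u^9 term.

The general term is C(10,j)·(2)^j·(4u)^(10-j); the u^9 term has j = 1.
C(10,1) = 10.
Coefficient = C(10,1) · 2^1 · 4^9 = 10 · 2 · 262144 = 5242880.

5242880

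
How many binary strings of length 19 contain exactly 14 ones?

Choose the 14 positions: C(19,14) = 11628.

11628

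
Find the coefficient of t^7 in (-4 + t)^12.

-811008

The general term is C(12,j)·(-4)^j·(t)^(12-j); the t^7 term has j = 5.
C(12,5) = 792.
Coefficient = C(12,5) · (-4)^5 = 792 · (-1024) = -811008.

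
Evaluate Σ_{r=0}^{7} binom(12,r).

3302

1 + 12 + 66 + 220 + 495 + 792 + 924 + 792 = 3302.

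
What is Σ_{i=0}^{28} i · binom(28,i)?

3758096384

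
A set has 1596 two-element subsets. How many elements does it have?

57

n(n−1)/2 = 1596 ⇒ n(n−1) = 3192. Since 57·56 = 3192, n = 57.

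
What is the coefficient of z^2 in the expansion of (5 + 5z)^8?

The general term is C(8,j)·(5)^j·(5z)^(8-j); the z^2 term has j = 6.
C(8,6) = 28.
Coefficient = C(8,6) · 5^6 · 5^2 = 28 · 15625 · 25 = 10937500.

10937500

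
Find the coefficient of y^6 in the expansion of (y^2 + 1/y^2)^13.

1287

General term: C(13,j)·(y^2)^j·(1/y^2)^(13-j), with y-exponent 2j − 2(13−j) = 4j − 26.
Set 4j − 26 = 6: j = 8.
C(13,8) = 1287; 1^8 = 1; 1^5 = 1.
Coefficient = 1287 · 1 · 1 = 1287.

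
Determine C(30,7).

C(30,7) = (30·29·28·27·26·25·24) / 7! = 10260432000 / 5040 = 2035800.

2035800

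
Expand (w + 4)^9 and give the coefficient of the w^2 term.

The general term is C(9,j)·(w)^j·(4)^(9-j); the w^2 term has j = 2.
C(9,2) = 36.
Coefficient = C(9,2) · 4^7 = 36 · 16384 = 589824.

589824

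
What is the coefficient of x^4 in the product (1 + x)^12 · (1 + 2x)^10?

31655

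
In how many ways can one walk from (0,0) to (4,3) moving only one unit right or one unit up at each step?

Each path is a sequence of 7 steps with 4 rights: C(7,4) = 35.

35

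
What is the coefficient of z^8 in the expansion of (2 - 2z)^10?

The general term is C(10,j)·(2)^j·(-2z)^(10-j); the z^8 term has j = 2.
C(10,2) = 45.
Coefficient = C(10,2) · 2^2 · (-2)^8 = 45 · 4 · 256 = 46080.

46080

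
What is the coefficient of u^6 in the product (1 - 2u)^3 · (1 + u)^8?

84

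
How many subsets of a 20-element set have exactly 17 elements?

1140

Choose the 17 positions: C(20,17) = 1140.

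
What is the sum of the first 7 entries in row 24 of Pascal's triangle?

1 + 24 + 276 + 2024 + 10626 + 42504 + 134596 = 190051.

190051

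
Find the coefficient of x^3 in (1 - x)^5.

The general term is C(5,j)·(1)^j·(-x)^(5-j); the x^3 term has j = 2.
C(5,2) = 10.
Coefficient = C(5,2) · (-1)^3 = 10 · (-1) = -10.

-10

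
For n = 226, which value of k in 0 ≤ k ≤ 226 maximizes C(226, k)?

C(226,k) is maximized at k = 226/2 = 113.

113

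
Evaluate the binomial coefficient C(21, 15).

C(21,15) = C(21,6) by symmetry.
C(21,6) = (21·20·19·18·17·16) / 6! = 39070080 / 720 = 54264.

54264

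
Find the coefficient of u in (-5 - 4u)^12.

The general term is C(12,j)·(-5)^j·(-4u)^(12-j); the u^1 term has j = 11.
C(12,11) = 12.
Coefficient = C(12,11) · (-5)^11 · (-4)^1 = 12 · (-48828125) · (-4) = 2343750000.

2343750000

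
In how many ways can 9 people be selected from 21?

293930

This is C(21,9) = 293930.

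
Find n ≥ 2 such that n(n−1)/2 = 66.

12

n(n−1)/2 = 66 ⇒ n(n−1) = 132. Since 12·11 = 132, n = 12.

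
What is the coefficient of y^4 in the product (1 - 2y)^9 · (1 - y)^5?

7001

Coefficient of y^4 = Σ_{j} C(9,j)·(-2)^j·C(5,4-j)·(-1)^(4-j) for j from 0 to 4.
= 5 + 180 + 1440 + 3360 + 2016 = 7001.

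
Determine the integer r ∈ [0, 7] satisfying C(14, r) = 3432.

C(14,r) increases on 0 ≤ r ≤ 7. C(14,6) = 3003 and C(14,7) = 3432, so r = 7.

7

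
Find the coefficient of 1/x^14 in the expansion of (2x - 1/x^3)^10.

General term: C(10,j)·(2x)^j·(-1/x^3)^(10-j), with x-exponent 1j − 3(10−j) = 4j − 30.
Set 4j − 30 = -14: j = 4.
C(10,4) = 210; 2^4 = 16; (-1)^6 = 1.
Coefficient = 210 · 16 · 1 = 3360.

3360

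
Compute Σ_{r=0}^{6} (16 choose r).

14893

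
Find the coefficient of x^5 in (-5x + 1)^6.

-18750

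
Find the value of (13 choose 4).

715

C(13,4) = (13·12·11·10) / 4! = 17160 / 24 = 715.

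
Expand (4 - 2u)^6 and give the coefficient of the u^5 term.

The general term is C(6,j)·(4)^j·(-2u)^(6-j); the u^5 term has j = 1.
C(6,1) = 6.
Coefficient = C(6,1) · 4^1 · (-2)^5 = 6 · 4 · (-32) = -768.

-768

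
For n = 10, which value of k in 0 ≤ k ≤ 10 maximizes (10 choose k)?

C(10,k) is maximized at k = 10/2 = 5.

5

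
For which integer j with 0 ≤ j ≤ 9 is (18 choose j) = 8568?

C(18,j) increases on 0 ≤ j ≤ 9. C(18,4) = 3060 and C(18,5) = 8568, so j = 5.

5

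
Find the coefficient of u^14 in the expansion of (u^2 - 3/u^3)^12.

General term: C(12,j)·(u^2)^j·(-3/u^3)^(12-j), with u-exponent 2j − 3(12−j) = 5j − 36.
Set 5j − 36 = 14: j = 10.
C(12,10) = 66; 1^10 = 1; (-3)^2 = 9.
Coefficient = 66 · 1 · 9 = 594.

594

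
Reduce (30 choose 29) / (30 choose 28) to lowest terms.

2/29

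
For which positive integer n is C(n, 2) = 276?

24

n(n−1)/2 = 276 ⇒ n(n−1) = 552. Since 24·23 = 552, n = 24.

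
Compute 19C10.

C(19,10) = C(19,9) by symmetry.
C(19,9) = (19·18·17·16·15·14·13·12·11) / 9! = 33522128640 / 362880 = 92378.

92378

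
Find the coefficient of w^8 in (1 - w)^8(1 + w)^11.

-98

Coefficient of w^8 = Σ_{j} C(8,j)·(-1)^j·C(11,8-j)·1^(8-j) for j from 0 to 8.
= 165 + (-2640) + 12936 + (-25872) + 23100 + (-9240) + 1540 + (-88) + 1 = -98.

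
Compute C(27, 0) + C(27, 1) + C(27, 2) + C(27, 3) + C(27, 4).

1 + 27 + 351 + 2925 + 17550 = 20854.

20854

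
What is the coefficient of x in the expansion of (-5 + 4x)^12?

-2343750000

The general term is C(12,j)·(-5)^j·(4x)^(12-j); the x^1 term has j = 11.
C(12,11) = 12.
Coefficient = C(12,11) · (-5)^11 · 4^1 = 12 · (-48828125) · 4 = -2343750000.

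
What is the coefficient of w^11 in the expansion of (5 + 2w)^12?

122880

The general term is C(12,j)·(5)^j·(2w)^(12-j); the w^11 term has j = 1.
C(12,1) = 12.
Coefficient = C(12,1) · 5^1 · 2^11 = 12 · 5 · 2048 = 122880.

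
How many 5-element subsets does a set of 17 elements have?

6188

C(17,5) = (17·16·15·14·13) / 5! = 742560 / 120 = 6188.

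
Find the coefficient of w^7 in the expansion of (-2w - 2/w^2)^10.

General term: C(10,j)·(-2w)^j·(-2/w^2)^(10-j), with w-exponent 1j − 2(10−j) = 3j − 20.
Set 3j − 20 = 7: j = 9.
C(10,9) = 10; (-2)^9 = -512; (-2)^1 = -2.
Coefficient = 10 · (-512) · (-2) = 10240.

10240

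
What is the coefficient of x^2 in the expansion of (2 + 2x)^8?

7168

The general term is C(8,j)·(2)^j·(2x)^(8-j); the x^2 term has j = 6.
C(8,6) = 28.
Coefficient = C(8,6) · 2^6 · 2^2 = 28 · 64 · 4 = 7168.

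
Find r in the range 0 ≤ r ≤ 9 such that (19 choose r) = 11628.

C(19,r) increases on 0 ≤ r ≤ 9. C(19,4) = 3876 and C(19,5) = 11628, so r = 5.

5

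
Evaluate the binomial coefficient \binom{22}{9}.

497420

C(22,9) = (22·21·20·19·18·17·16·15·14) / 9! = 180503769600 / 362880 = 497420.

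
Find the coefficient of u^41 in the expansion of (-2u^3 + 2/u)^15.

491520

General term: C(15,j)·(-2u^3)^j·(2/u)^(15-j), with u-exponent 3j − 1(15−j) = 4j − 15.
Set 4j − 15 = 41: j = 14.
C(15,14) = 15; (-2)^14 = 16384; 2^1 = 2.
Coefficient = 15 · 16384 · 2 = 491520.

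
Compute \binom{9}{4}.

C(9,4) = (9·8·7·6) / 4! = 3024 / 24 = 126.

126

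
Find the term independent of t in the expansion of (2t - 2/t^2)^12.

General term: C(12,j)·(2t)^j·(-2/t^2)^(12-j), with t-exponent 1j − 2(12−j) = 3j − 24.
Set 3j − 24 = 0: j = 8.
C(12,8) = 495; 2^8 = 256; (-2)^4 = 16.
Coefficient = 495 · 256 · 16 = 2027520.

2027520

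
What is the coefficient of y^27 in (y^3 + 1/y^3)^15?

455

General term: C(15,j)·(y^3)^j·(1/y^3)^(15-j), with y-exponent 3j − 3(15−j) = 6j − 45.
Set 6j − 45 = 27: j = 12.
C(15,12) = 455; 1^12 = 1; 1^3 = 1.
Coefficient = 455 · 1 · 1 = 455.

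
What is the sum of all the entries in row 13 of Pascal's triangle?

8192

The entries of row 13 sum to 2^13 = 8192.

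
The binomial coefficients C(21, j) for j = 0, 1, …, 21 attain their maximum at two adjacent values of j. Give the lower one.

10

For odd n = 21, C(21,j) peaks at j = (n−1)/2 and (n+1)/2; the lower is 10.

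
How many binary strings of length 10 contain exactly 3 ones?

120

Choose the 3 positions: C(10,3) = 120.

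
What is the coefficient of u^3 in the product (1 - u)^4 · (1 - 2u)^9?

-1360

Coefficient of u^3 = Σ_{j} C(4,j)·(-1)^j·C(9,3-j)·(-2)^(3-j) for j from 0 to 3.
= (-672) + (-576) + (-108) + (-4) = -1360.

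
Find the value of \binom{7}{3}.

C(7,3) = (7·6·5) / 3! = 210 / 6 = 35.

35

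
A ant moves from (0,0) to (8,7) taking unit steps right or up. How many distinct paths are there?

6435

Each path is a sequence of 15 steps with 8 rights: C(15,8) = 6435.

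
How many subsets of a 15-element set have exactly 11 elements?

Choose the 11 positions: C(15,11) = 1365.

1365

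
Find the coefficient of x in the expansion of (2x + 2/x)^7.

4480

General term: C(7,j)·(2x)^j·(2/x)^(7-j), with x-exponent 1j − 1(7−j) = 2j − 7.
Set 2j − 7 = 1: j = 4.
C(7,4) = 35; 2^4 = 16; 2^3 = 8.
Coefficient = 35 · 16 · 8 = 4480.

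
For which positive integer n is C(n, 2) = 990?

45

n(n−1)/2 = 990 ⇒ n(n−1) = 1980. Since 45·44 = 1980, n = 45.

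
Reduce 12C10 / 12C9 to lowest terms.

3/10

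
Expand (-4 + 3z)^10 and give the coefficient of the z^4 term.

The general term is C(10,j)·(-4)^j·(3z)^(10-j); the z^4 term has j = 6.
C(10,6) = 210.
Coefficient = C(10,6) · (-4)^6 · 3^4 = 210 · 4096 · 81 = 69672960.

69672960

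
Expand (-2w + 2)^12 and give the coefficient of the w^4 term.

The general term is C(12,j)·(-2w)^j·(2)^(12-j); the w^4 term has j = 4.
C(12,4) = 495.
Coefficient = C(12,4) · (-2)^4 · 2^8 = 495 · 16 · 256 = 2027520.

2027520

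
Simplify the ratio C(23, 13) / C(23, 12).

11/13

C(n,k+1)/C(n,k) = (n−k)/(k+1) = (23−12)/(12+1) = 11/13.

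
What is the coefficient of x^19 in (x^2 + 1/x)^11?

11

General term: C(11,j)·(x^2)^j·(1/x)^(11-j), with x-exponent 2j − 1(11−j) = 3j − 11.
Set 3j − 11 = 19: j = 10.
C(11,10) = 11; 1^10 = 1; 1^1 = 1.
Coefficient = 11 · 1 · 1 = 11.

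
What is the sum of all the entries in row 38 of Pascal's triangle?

Setting x = 1 in (1+x)^38 gives Σ C(38,k) = 2^38 = 274877906944.

274877906944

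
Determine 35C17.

C(35,17) = (35·34·33·32·31·30·29·28·27·26·25·24·23·22·21·20·19) / 17! = 1613955767240110694400000 / 355687428096000 = 4537567650.

4537567650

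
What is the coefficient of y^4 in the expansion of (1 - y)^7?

35

The general term is C(7,j)·(1)^j·(-y)^(7-j); the y^4 term has j = 3.
C(7,3) = 35.
Coefficient = C(7,3) = 35.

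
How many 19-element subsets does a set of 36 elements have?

8597496600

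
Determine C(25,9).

2042975

C(25,9) = (25·24·23·22·21·20·19·18·17) / 9! = 741354768000 / 362880 = 2042975.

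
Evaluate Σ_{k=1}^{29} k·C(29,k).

Since k·C(29,k) = 29·C(28,k−1), the sum is 29·2^28 = 29·268435456 = 7784628224.

7784628224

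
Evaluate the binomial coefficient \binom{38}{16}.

22239974430

C(38,16) = (38·37·36·35·34·33·32·31·30·29·28·27·26·25·24·23) / 16! = 465322312113382563840000 / 20922789888000 = 22239974430.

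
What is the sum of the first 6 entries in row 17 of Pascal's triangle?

9402

1 + 17 + 136 + 680 + 2380 + 6188 = 9402.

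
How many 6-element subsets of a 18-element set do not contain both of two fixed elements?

16744

All 6-subsets: C(18,6) = 18564. Those containing both fixed elements: C(16,4) = 1820.
18564 − 1820 = 16744.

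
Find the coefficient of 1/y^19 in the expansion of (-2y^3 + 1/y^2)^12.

General term: C(12,j)·(-2y^3)^j·(1/y^2)^(12-j), with y-exponent 3j − 2(12−j) = 5j − 24.
Set 5j − 24 = -19: j = 1.
C(12,1) = 12; (-2)^1 = -2; 1^11 = 1.
Coefficient = 12 · (-2) · 1 = -24.

-24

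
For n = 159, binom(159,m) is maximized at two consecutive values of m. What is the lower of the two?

79

For odd n = 159, C(159,m) peaks at m = (n−1)/2 and (n+1)/2; the lower is 79.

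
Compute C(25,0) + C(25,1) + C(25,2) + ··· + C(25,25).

Setting x = 1 in (1+x)^25 gives Σ C(25,r) = 2^25 = 33554432.

33554432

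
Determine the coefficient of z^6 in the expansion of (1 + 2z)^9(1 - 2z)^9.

-5376

Coefficient of z^6 = Σ_{j} C(9,j)·2^j·C(9,6-j)·(-2)^(6-j) for j from 0 to 6.
= 5376 + (-72576) + 290304 + (-451584) + 290304 + (-72576) + 5376 = -5376.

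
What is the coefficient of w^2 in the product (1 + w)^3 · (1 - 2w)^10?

123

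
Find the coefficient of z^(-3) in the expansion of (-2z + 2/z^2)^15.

-164003840

General term: C(15,j)·(-2z)^j·(2/z^2)^(15-j), with z-exponent 1j − 2(15−j) = 3j − 30.
Set 3j − 30 = -3: j = 9.
C(15,9) = 5005; (-2)^9 = -512; 2^6 = 64.
Coefficient = 5005 · (-512) · 64 = -164003840.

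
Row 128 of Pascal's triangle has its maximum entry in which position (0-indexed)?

64

C(128,k) is maximized at k = 128/2 = 64.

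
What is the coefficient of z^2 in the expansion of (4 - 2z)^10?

11796480

The general term is C(10,j)·(4)^j·(-2z)^(10-j); the z^2 term has j = 8.
C(10,8) = 45.
Coefficient = C(10,8) · 4^8 · (-2)^2 = 45 · 65536 · 4 = 11796480.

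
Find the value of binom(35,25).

C(35,25) = C(35,10) by symmetry.
C(35,10) = (35·34·33·32·31·30·29·28·27·26) / 10! = 666172912204800 / 3628800 = 183579396.

183579396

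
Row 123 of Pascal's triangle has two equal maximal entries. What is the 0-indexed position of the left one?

61

For odd n = 123, C(123,i) peaks at i = (n−1)/2 and (n+1)/2; the smaller is 61.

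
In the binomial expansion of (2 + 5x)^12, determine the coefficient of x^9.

3437500000

The general term is C(12,j)·(2)^j·(5x)^(12-j); the x^9 term has j = 3.
C(12,3) = 220.
Coefficient = C(12,3) · 2^3 · 5^9 = 220 · 8 · 1953125 = 3437500000.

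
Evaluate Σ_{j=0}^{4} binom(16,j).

1 + 16 + 120 + 560 + 1820 = 2517.

2517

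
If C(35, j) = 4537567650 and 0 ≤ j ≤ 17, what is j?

17

C(35,j) increases on 0 ≤ j ≤ 17. C(35,16) = 4059928950 and C(35,17) = 4537567650, so j = 17.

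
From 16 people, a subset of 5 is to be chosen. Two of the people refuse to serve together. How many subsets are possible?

4004

All 5-subsets: C(16,5) = 4368. Those containing both fixed elements: C(14,3) = 364.
4368 − 364 = 4004.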